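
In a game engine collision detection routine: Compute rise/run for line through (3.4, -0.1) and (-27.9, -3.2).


slope = (y2-y1)/(x2-x1) = ((-3.2)-(-0.1))/((-27.9)-3.4) = (-3.1)/(-31.3) = 0.099

0.099


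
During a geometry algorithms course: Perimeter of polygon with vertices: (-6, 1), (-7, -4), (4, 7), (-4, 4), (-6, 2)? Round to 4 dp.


Sides: (-6, 1)->(-7, -4): sqrt(26) = 5.09902, (-7, -4)->(4, 7): sqrt(242) = 15.556349, (4, 7)->(-4, 4): sqrt(73) = 8.544004, (-4, 4)->(-6, 2): sqrt(8) = 2.828427, (-6, 2)->(-6, 1): sqrt(1) = 1
Sum = 33.0278
Perimeter = 33.0278

33.0278


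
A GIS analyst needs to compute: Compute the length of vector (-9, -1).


|u| = sqrt((-9)^2 + (-1)^2) = sqrt(82) = 9.0554

9.0554


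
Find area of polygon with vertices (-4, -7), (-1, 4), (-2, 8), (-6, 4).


Shoelace sum: ((-4)*4 - (-1)*(-7)) + ((-1)*8 - (-2)*4) + ((-2)*4 - (-6)*8) + ((-6)*(-7) - (-4)*4)
= 75
Area = |75|/2 = 37.5

37.5


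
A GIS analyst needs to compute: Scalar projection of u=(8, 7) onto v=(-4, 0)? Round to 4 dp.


u.v = -32, |v| = sqrt(16) = 4
Scalar projection = u.v / |v| = -32 / sqrt(16) = -8

-8


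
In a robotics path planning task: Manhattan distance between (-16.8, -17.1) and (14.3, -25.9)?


|(-16.8)-14.3| + |(-17.1)-(-25.9)| = 31.1 + 8.8 = 39.9

39.9


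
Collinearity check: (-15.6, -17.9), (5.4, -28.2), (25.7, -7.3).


Cross product: (5.4-(-15.6))*((-7.3)-(-17.9)) - ((-28.2)-(-17.9))*(25.7-(-15.6))
= 647.99

No, not collinear


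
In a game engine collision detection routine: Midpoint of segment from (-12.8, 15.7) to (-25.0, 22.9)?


M = (((-12.8)+(-25))/2, (15.7+22.9)/2)
= (-18.9, 19.3)

(-18.9, 19.3)


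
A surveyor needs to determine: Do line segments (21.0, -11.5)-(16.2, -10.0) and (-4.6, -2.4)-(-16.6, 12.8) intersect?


Cross products: d1=-279.92, d2=-224.96, d3=-5.28, d4=-60.24
d1*d2 < 0 and d3*d4 < 0? no

No, they don't intersect


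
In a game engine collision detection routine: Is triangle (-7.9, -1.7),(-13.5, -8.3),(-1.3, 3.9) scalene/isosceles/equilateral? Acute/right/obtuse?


Side lengths squared: AB^2=74.92, BC^2=297.68, CA^2=74.92
Sorted: [74.92, 74.92, 297.68]
By sides: Isosceles, By angles: Obtuse

Isosceles, Obtuse


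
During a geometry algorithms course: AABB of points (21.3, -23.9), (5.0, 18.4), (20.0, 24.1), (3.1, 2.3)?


x range: [3.1, 21.3]
y range: [-23.9, 24.1]
Bounding box: (3.1,-23.9) to (21.3,24.1)

(3.1,-23.9) to (21.3,24.1)


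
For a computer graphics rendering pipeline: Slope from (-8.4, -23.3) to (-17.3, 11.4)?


slope = (y2-y1)/(x2-x1) = (11.4-(-23.3))/((-17.3)-(-8.4)) = 34.7/(-8.9) = -3.8989

-3.8989


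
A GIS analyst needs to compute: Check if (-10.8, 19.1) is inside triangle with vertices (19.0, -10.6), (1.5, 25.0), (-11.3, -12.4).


Cross products: AB x AP = 541.13, BC x BP = -384.5, CA x CP = 953.55
All same sign? no

No, outside


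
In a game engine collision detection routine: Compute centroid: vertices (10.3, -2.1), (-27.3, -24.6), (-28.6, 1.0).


Centroid = ((x_A+x_B+x_C)/3, (y_A+y_B+y_C)/3)
= ((10.3+(-27.3)+(-28.6))/3, ((-2.1)+(-24.6)+1)/3)
= (-15.2, -8.5667)

(-15.2, -8.5667)


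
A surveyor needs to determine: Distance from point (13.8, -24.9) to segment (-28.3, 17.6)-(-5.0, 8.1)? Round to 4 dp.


Project P onto AB: t = 1 (clamped to [0,1])
Closest point on segment: (-5, 8.1)
Distance: 37.9795

37.9795


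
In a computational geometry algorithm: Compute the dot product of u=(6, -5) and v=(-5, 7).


u . v = u_x*v_x + u_y*v_y = 6*(-5) + (-5)*7
= (-30) + (-35) = -65

-65


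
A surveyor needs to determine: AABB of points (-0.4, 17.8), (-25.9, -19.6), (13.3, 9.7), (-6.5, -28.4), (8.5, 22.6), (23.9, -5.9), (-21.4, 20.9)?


x range: [-25.9, 23.9]
y range: [-28.4, 22.6]
Bounding box: (-25.9,-28.4) to (23.9,22.6)

(-25.9,-28.4) to (23.9,22.6)


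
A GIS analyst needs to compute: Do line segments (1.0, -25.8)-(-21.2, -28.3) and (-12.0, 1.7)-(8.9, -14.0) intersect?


Cross products: d1=-370.65, d2=-771.44, d3=-643, d4=-242.21
d1*d2 < 0 and d3*d4 < 0? no

No, they don't intersect


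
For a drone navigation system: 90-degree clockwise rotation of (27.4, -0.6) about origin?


90° CW: (x,y) -> (y, -x)
(27.4,-0.6) -> (-0.6, -27.4)

(-0.6, -27.4)


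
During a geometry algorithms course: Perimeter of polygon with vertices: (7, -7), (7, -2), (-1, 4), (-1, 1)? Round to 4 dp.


Sides: (7, -7)->(7, -2): sqrt(25) = 5, (7, -2)->(-1, 4): sqrt(100) = 10, (-1, 4)->(-1, 1): sqrt(9) = 3, (-1, 1)->(7, -7): sqrt(128) = 11.313708
Sum = 29.313708
Perimeter = 29.3137

29.3137


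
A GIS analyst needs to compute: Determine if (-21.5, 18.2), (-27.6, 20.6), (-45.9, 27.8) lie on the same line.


Cross product: ((-27.6)-(-21.5))*(27.8-18.2) - (20.6-18.2)*((-45.9)-(-21.5))
= 0

Yes, collinear


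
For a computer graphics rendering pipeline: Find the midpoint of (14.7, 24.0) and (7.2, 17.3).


M = ((14.7+7.2)/2, (24+17.3)/2)
= (10.95, 20.65)

(10.95, 20.65)


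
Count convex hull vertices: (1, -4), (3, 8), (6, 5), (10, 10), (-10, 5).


Convex hull vertices (CCW): (-10, 5), (1, -4), (10, 10)
Count = 3

3


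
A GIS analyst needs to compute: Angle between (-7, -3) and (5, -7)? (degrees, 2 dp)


u.v = -14, |u| = sqrt(58) = 7.6158, |v| = sqrt(74) = 8.6023
cos(theta) = u.v/(|u||v|) = -14/sqrt(4292) = -0.213697
theta = acos(-0.213697) = 102.34 degrees

102.34 degrees


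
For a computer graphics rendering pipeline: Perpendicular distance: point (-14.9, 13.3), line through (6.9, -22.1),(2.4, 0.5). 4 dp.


|cross product| = 333.38
|line direction| = sqrt(531.01) = 23.0437
Distance = 333.38/sqrt(531.01) = 14.4673

14.4673


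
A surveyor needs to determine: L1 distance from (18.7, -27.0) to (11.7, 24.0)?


|18.7-11.7| + |(-27)-24| = 7 + 51 = 58

58


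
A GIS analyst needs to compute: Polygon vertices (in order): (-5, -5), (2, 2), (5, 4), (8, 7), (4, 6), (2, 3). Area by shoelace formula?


Shoelace sum: ((-5)*2 - 2*(-5)) + (2*4 - 5*2) + (5*7 - 8*4) + (8*6 - 4*7) + (4*3 - 2*6) + (2*(-5) - (-5)*3)
= 26
Area = |26|/2 = 13

13


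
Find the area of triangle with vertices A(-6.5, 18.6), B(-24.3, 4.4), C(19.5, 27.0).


Area = |x_A(y_B-y_C) + x_B(y_C-y_A) + x_C(y_A-y_B)|/2
= |146.9 + (-204.12) + 276.9|/2
= 219.68/2 = 109.84

109.84


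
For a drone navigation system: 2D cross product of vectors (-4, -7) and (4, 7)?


u x v = u_x*v_y - u_y*v_x = (-4)*7 - (-7)*4
= (-28) - (-28) = 0

0


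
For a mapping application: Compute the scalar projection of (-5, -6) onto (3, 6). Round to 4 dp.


u.v = -51, |v| = sqrt(45) = 6.7082
Scalar projection = u.v / |v| = -51 / sqrt(45) = -7.6026

-7.6026


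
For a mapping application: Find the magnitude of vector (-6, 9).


|u| = sqrt((-6)^2 + 9^2) = sqrt(117) = 10.8167

10.8167


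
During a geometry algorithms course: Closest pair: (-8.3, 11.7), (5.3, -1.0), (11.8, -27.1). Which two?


d(P0,P1) = 18.6078, d(P0,P2) = 43.6973, d(P1,P2) = 26.8972
Closest: P0 and P1

Closest pair: (-8.3, 11.7) and (5.3, -1.0), distance = 18.6078


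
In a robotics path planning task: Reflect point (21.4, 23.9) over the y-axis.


Reflection over y-axis: (x,y) -> (-x,y)
(21.4, 23.9) -> (-21.4, 23.9)

(-21.4, 23.9)


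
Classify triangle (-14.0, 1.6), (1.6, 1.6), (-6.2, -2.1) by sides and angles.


Side lengths squared: AB^2=243.36, BC^2=74.53, CA^2=74.53
Sorted: [74.53, 74.53, 243.36]
By sides: Isosceles, By angles: Obtuse

Isosceles, Obtuse


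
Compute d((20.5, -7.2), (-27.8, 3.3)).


dx=-48.3, dy=10.5
d^2 = (-48.3)^2 + 10.5^2 = 2443.14
d = sqrt(2443.14) = 49.4281

49.4281


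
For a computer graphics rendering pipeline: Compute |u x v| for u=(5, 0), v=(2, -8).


|u x v| = |5*(-8) - 0*2|
= |(-40) - 0| = 40

40


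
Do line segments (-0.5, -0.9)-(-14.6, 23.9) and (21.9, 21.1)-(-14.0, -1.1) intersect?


Cross products: d1=292.52, d2=-910.82, d3=-865.72, d4=337.62
d1*d2 < 0 and d3*d4 < 0? yes

Yes, they intersect


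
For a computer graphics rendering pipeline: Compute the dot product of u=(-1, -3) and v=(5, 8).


u . v = u_x*v_x + u_y*v_y = (-1)*5 + (-3)*8
= (-5) + (-24) = -29

-29


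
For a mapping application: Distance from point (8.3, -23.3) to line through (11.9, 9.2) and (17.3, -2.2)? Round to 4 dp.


|cross product| = 216.54
|line direction| = sqrt(159.12) = 12.6143
Distance = 216.54/sqrt(159.12) = 17.1663

17.1663


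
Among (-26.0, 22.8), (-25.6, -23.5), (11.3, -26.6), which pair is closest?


d(P0,P1) = 46.3017, d(P0,P2) = 61.9003, d(P1,P2) = 37.03
Closest: P1 and P2

Closest pair: (-25.6, -23.5) and (11.3, -26.6), distance = 37.03


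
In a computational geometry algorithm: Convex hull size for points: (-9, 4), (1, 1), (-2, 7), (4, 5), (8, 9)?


Convex hull vertices (CCW): (-9, 4), (1, 1), (8, 9), (-2, 7)
Count = 4

4


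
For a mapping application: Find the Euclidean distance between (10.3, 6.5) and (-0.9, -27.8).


dx=-11.2, dy=-34.3
d^2 = (-11.2)^2 + (-34.3)^2 = 1301.93
d = sqrt(1301.93) = 36.0823

36.0823


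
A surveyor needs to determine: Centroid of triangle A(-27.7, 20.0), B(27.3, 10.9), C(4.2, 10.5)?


Centroid = ((x_A+x_B+x_C)/3, (y_A+y_B+y_C)/3)
= (((-27.7)+27.3+4.2)/3, (20+10.9+10.5)/3)
= (1.2667, 13.8)

(1.2667, 13.8)


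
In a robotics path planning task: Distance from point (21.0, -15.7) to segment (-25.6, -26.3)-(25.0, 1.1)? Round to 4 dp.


Project P onto AB: t = 0.7999 (clamped to [0,1])
Closest point on segment: (14.8724, -4.3841)
Distance: 12.8684

12.8684


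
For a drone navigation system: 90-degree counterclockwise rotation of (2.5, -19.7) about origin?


90° CCW: (x,y) -> (-y, x)
(2.5,-19.7) -> (19.7, 2.5)

(19.7, 2.5)


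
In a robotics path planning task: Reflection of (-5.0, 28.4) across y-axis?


Reflection over y-axis: (x,y) -> (-x,y)
(-5, 28.4) -> (5, 28.4)

(5, 28.4)


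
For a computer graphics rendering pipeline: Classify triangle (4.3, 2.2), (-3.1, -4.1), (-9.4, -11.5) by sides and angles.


Side lengths squared: AB^2=94.45, BC^2=94.45, CA^2=375.38
Sorted: [94.45, 94.45, 375.38]
By sides: Isosceles, By angles: Obtuse

Isosceles, Obtuse


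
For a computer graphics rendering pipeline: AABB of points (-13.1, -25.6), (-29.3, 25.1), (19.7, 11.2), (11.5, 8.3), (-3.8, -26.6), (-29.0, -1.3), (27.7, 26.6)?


x range: [-29.3, 27.7]
y range: [-26.6, 26.6]
Bounding box: (-29.3,-26.6) to (27.7,26.6)

(-29.3,-26.6) to (27.7,26.6)


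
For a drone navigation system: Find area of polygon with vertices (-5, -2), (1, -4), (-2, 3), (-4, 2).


Shoelace sum: ((-5)*(-4) - 1*(-2)) + (1*3 - (-2)*(-4)) + ((-2)*2 - (-4)*3) + ((-4)*(-2) - (-5)*2)
= 43
Area = |43|/2 = 21.5

21.5


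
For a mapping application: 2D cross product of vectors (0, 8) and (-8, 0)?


u x v = u_x*v_y - u_y*v_x = 0*0 - 8*(-8)
= 0 - (-64) = 64

64


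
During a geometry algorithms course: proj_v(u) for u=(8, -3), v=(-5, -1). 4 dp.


u.v = -37, |v| = sqrt(26) = 5.099
Scalar projection = u.v / |v| = -37 / sqrt(26) = -7.2563

-7.2563


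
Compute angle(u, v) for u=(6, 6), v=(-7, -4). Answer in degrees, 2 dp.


u.v = -66, |u| = sqrt(72) = 8.4853, |v| = sqrt(65) = 8.0623
cos(theta) = u.v/(|u||v|) = -66/sqrt(4680) = -0.964764
theta = acos(-0.964764) = 164.74 degrees

164.74 degrees


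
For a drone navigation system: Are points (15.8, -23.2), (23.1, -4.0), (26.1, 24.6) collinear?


Cross product: (23.1-15.8)*(24.6-(-23.2)) - ((-4)-(-23.2))*(26.1-15.8)
= 151.18

No, not collinear


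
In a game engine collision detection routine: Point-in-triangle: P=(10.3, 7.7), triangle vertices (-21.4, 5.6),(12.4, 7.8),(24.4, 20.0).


Cross products: AB x AP = 1.24, BC x BP = 24.42, CA x CP = 360.3
All same sign? yes

Yes, inside


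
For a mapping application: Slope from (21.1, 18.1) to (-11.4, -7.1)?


slope = (y2-y1)/(x2-x1) = ((-7.1)-18.1)/((-11.4)-21.1) = (-25.2)/(-32.5) = 0.7754

0.7754


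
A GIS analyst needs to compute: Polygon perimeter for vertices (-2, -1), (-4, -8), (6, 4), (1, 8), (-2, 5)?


Sides: (-2, -1)->(-4, -8): sqrt(53) = 7.28011, (-4, -8)->(6, 4): sqrt(244) = 15.620499, (6, 4)->(1, 8): sqrt(41) = 6.403124, (1, 8)->(-2, 5): sqrt(18) = 4.242641, (-2, 5)->(-2, -1): sqrt(36) = 6
Sum = 39.546374
Perimeter = 39.5464

39.5464


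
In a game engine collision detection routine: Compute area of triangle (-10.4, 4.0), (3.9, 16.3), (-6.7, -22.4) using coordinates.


Area = |x_A(y_B-y_C) + x_B(y_C-y_A) + x_C(y_A-y_B)|/2
= |(-402.48) + (-102.96) + 82.41|/2
= 423.03/2 = 211.515

211.515


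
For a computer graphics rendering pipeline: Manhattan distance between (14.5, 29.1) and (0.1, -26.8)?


|14.5-0.1| + |29.1-(-26.8)| = 14.4 + 55.9 = 70.3

70.3


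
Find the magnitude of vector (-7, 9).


|u| = sqrt((-7)^2 + 9^2) = sqrt(130) = 11.4018

11.4018


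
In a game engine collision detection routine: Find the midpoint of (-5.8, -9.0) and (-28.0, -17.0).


M = (((-5.8)+(-28))/2, ((-9)+(-17))/2)
= (-16.9, -13)

(-16.9, -13)


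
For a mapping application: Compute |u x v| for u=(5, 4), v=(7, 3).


|u x v| = |5*3 - 4*7|
= |15 - 28| = 13

13


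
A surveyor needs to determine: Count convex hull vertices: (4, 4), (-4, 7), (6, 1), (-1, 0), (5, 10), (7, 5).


Convex hull vertices (CCW): (-4, 7), (-1, 0), (6, 1), (7, 5), (5, 10)
Count = 5

5


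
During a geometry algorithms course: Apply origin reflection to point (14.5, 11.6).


Reflection over origin: (x,y) -> (-x,-y)
(14.5, 11.6) -> (-14.5, -11.6)

(-14.5, -11.6)


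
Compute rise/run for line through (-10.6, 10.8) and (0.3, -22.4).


slope = (y2-y1)/(x2-x1) = ((-22.4)-10.8)/(0.3-(-10.6)) = (-33.2)/10.9 = -3.0459

-3.0459


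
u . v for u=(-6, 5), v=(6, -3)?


u . v = u_x*v_x + u_y*v_y = (-6)*6 + 5*(-3)
= (-36) + (-15) = -51

-51


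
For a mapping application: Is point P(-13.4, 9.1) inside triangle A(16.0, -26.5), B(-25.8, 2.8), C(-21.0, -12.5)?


Cross products: AB x AP = -626.66, BC x BP = 219.96, CA x CP = 905.6
All same sign? no

No, outside


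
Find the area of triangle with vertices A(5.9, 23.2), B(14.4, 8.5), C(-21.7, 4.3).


Area = |x_A(y_B-y_C) + x_B(y_C-y_A) + x_C(y_A-y_B)|/2
= |24.78 + (-272.16) + (-318.99)|/2
= 566.37/2 = 283.185

283.185


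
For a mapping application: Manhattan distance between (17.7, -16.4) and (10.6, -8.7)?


|17.7-10.6| + |(-16.4)-(-8.7)| = 7.1 + 7.7 = 14.8

14.8


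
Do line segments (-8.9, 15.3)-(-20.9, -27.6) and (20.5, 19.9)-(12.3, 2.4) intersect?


Cross products: d1=-476.78, d2=-335, d3=1206.06, d4=1064.28
d1*d2 < 0 and d3*d4 < 0? no

No, they don't intersect


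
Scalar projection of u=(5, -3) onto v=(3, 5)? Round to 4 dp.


u.v = 0, |v| = sqrt(34) = 5.831
Scalar projection = u.v / |v| = 0 / sqrt(34) = 0

0


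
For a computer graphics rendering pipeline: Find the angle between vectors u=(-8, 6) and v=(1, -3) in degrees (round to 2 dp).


u.v = -26, |u| = sqrt(100) = 10, |v| = sqrt(10) = 3.1623
cos(theta) = u.v/(|u||v|) = -26/sqrt(1000) = -0.822192
theta = acos(-0.822192) = 145.3 degrees

145.3 degrees


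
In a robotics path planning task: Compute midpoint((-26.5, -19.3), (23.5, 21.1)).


M = (((-26.5)+23.5)/2, ((-19.3)+21.1)/2)
= (-1.5, 0.9)

(-1.5, 0.9)


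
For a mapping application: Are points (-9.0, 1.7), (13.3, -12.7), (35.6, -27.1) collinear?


Cross product: (13.3-(-9))*((-27.1)-1.7) - ((-12.7)-1.7)*(35.6-(-9))
= 0

Yes, collinear


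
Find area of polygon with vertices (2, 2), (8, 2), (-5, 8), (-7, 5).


Shoelace sum: (2*2 - 8*2) + (8*8 - (-5)*2) + ((-5)*5 - (-7)*8) + ((-7)*2 - 2*5)
= 69
Area = |69|/2 = 34.5

34.5


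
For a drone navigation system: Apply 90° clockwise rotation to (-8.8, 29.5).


90° CW: (x,y) -> (y, -x)
(-8.8,29.5) -> (29.5, 8.8)

(29.5, 8.8)


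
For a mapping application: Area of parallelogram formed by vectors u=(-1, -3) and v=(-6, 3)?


|u x v| = |(-1)*3 - (-3)*(-6)|
= |(-3) - 18| = 21

21


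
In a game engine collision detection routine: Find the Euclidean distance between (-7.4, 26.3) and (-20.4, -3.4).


dx=-13, dy=-29.7
d^2 = (-13)^2 + (-29.7)^2 = 1051.09
d = sqrt(1051.09) = 32.4205

32.4205


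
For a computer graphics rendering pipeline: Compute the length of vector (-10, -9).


|u| = sqrt((-10)^2 + (-9)^2) = sqrt(181) = 13.4536

13.4536


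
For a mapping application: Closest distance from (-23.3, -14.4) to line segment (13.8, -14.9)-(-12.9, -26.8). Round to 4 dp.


Project P onto AB: t = 1 (clamped to [0,1])
Closest point on segment: (-12.9, -26.8)
Distance: 16.1839

16.1839


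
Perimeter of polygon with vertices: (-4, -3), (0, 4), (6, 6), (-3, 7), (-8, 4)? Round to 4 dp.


Sides: (-4, -3)->(0, 4): sqrt(65) = 8.062258, (0, 4)->(6, 6): sqrt(40) = 6.324555, (6, 6)->(-3, 7): sqrt(82) = 9.055385, (-3, 7)->(-8, 4): sqrt(34) = 5.830952, (-8, 4)->(-4, -3): sqrt(65) = 8.062258
Sum = 37.335408
Perimeter = 37.3354

37.3354


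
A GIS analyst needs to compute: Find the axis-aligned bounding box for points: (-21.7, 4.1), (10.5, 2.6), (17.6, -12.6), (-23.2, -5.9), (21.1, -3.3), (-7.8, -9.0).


x range: [-23.2, 21.1]
y range: [-12.6, 4.1]
Bounding box: (-23.2,-12.6) to (21.1,4.1)

(-23.2,-12.6) to (21.1,4.1)


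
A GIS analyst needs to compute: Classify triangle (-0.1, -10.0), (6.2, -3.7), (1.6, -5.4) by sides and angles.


Side lengths squared: AB^2=79.38, BC^2=24.05, CA^2=24.05
Sorted: [24.05, 24.05, 79.38]
By sides: Isosceles, By angles: Obtuse

Isosceles, Obtuse


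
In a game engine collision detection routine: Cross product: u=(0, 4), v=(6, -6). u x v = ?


u x v = u_x*v_y - u_y*v_x = 0*(-6) - 4*6
= 0 - 24 = -24

-24


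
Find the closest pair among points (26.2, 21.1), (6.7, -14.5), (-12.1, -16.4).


d(P0,P1) = 40.5908, d(P0,P2) = 53.6017, d(P1,P2) = 18.8958
Closest: P1 and P2

Closest pair: (6.7, -14.5) and (-12.1, -16.4), distance = 18.8958


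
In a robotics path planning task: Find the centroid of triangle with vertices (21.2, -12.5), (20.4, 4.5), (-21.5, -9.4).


Centroid = ((x_A+x_B+x_C)/3, (y_A+y_B+y_C)/3)
= ((21.2+20.4+(-21.5))/3, ((-12.5)+4.5+(-9.4))/3)
= (6.7, -5.8)

(6.7, -5.8)


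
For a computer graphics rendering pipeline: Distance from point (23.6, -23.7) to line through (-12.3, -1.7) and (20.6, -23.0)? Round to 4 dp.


|cross product| = 40.87
|line direction| = sqrt(1536.1) = 39.1931
Distance = 40.87/sqrt(1536.1) = 1.0428

1.0428


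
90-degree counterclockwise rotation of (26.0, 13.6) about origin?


90° CCW: (x,y) -> (-y, x)
(26,13.6) -> (-13.6, 26)

(-13.6, 26)


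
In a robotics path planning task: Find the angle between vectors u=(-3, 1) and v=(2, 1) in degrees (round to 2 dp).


u.v = -5, |u| = sqrt(10) = 3.1623, |v| = sqrt(5) = 2.2361
cos(theta) = u.v/(|u||v|) = -5/sqrt(50) = -0.707107
theta = acos(-0.707107) = 135 degrees

135 degrees


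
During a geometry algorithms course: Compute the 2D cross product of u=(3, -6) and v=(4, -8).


u x v = u_x*v_y - u_y*v_x = 3*(-8) - (-6)*4
= (-24) - (-24) = 0

0


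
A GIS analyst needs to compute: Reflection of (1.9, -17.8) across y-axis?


Reflection over y-axis: (x,y) -> (-x,y)
(1.9, -17.8) -> (-1.9, -17.8)

(-1.9, -17.8)


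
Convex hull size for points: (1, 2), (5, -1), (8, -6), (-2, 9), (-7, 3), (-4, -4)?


Convex hull vertices (CCW): (-7, 3), (-4, -4), (8, -6), (5, -1), (-2, 9)
Count = 5

5


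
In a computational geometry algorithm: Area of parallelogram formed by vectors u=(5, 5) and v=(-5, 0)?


|u x v| = |5*0 - 5*(-5)|
= |0 - (-25)| = 25

25


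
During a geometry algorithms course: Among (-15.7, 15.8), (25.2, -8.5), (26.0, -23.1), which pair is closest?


d(P0,P1) = 47.5742, d(P0,P2) = 57.0272, d(P1,P2) = 14.6219
Closest: P1 and P2

Closest pair: (25.2, -8.5) and (26.0, -23.1), distance = 14.6219


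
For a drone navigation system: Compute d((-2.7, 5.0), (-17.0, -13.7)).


dx=-14.3, dy=-18.7
d^2 = (-14.3)^2 + (-18.7)^2 = 554.18
d = sqrt(554.18) = 23.541

23.541


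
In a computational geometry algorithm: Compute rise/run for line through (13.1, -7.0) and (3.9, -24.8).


slope = (y2-y1)/(x2-x1) = ((-24.8)-(-7))/(3.9-13.1) = (-17.8)/(-9.2) = 1.9348

1.9348


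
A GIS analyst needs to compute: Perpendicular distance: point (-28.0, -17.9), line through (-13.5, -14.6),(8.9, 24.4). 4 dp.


|cross product| = 491.58
|line direction| = sqrt(2022.76) = 44.9751
Distance = 491.58/sqrt(2022.76) = 10.93

10.93


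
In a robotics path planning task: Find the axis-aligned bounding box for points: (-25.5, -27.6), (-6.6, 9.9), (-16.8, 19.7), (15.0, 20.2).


x range: [-25.5, 15]
y range: [-27.6, 20.2]
Bounding box: (-25.5,-27.6) to (15,20.2)

(-25.5,-27.6) to (15,20.2)


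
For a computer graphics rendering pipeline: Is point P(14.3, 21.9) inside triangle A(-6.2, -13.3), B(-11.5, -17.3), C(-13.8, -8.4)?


Cross products: AB x AP = -104.56, BC x BP = -319.78, CA x CP = 367.97
All same sign? no

No, outside


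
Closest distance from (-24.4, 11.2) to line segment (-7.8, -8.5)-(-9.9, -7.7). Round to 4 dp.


Project P onto AB: t = 1 (clamped to [0,1])
Closest point on segment: (-9.9, -7.7)
Distance: 23.8214

23.8214


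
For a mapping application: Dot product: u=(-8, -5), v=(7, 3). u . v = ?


u . v = u_x*v_x + u_y*v_y = (-8)*7 + (-5)*3
= (-56) + (-15) = -71

-71


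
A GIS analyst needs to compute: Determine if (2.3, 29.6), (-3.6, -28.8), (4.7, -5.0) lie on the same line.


Cross product: ((-3.6)-2.3)*((-5)-29.6) - ((-28.8)-29.6)*(4.7-2.3)
= 344.3

No, not collinear


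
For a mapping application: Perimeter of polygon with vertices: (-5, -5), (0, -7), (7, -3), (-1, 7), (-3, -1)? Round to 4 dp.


Sides: (-5, -5)->(0, -7): sqrt(29) = 5.385165, (0, -7)->(7, -3): sqrt(65) = 8.062258, (7, -3)->(-1, 7): sqrt(164) = 12.806248, (-1, 7)->(-3, -1): sqrt(68) = 8.246211, (-3, -1)->(-5, -5): sqrt(20) = 4.472136
Sum = 38.972018
Perimeter = 38.972

38.972


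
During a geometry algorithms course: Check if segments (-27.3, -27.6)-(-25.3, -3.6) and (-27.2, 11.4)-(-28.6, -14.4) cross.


Cross products: d1=52.02, d2=70.02, d3=75.6, d4=57.6
d1*d2 < 0 and d3*d4 < 0? no

No, they don't intersect


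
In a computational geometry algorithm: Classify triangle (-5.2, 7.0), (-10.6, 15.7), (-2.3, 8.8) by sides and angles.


Side lengths squared: AB^2=104.85, BC^2=116.5, CA^2=11.65
Sorted: [11.65, 104.85, 116.5]
By sides: Scalene, By angles: Right

Scalene, Right


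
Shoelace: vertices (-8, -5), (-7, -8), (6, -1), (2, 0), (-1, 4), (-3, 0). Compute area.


Shoelace sum: ((-8)*(-8) - (-7)*(-5)) + ((-7)*(-1) - 6*(-8)) + (6*0 - 2*(-1)) + (2*4 - (-1)*0) + ((-1)*0 - (-3)*4) + ((-3)*(-5) - (-8)*0)
= 121
Area = |121|/2 = 60.5

60.5


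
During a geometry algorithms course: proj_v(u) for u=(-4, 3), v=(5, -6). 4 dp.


u.v = -38, |v| = sqrt(61) = 7.8102
Scalar projection = u.v / |v| = -38 / sqrt(61) = -4.8654

-4.8654


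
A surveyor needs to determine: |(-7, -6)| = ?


|u| = sqrt((-7)^2 + (-6)^2) = sqrt(85) = 9.2195

9.2195


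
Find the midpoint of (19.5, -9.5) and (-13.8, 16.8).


M = ((19.5+(-13.8))/2, ((-9.5)+16.8)/2)
= (2.85, 3.65)

(2.85, 3.65)


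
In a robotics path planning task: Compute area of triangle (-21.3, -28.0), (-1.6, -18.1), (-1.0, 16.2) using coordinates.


Area = |x_A(y_B-y_C) + x_B(y_C-y_A) + x_C(y_A-y_B)|/2
= |730.59 + (-70.72) + 9.9|/2
= 669.77/2 = 334.885

334.885


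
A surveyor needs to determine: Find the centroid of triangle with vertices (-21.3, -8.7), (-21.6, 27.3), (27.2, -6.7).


Centroid = ((x_A+x_B+x_C)/3, (y_A+y_B+y_C)/3)
= (((-21.3)+(-21.6)+27.2)/3, ((-8.7)+27.3+(-6.7))/3)
= (-5.2333, 3.9667)

(-5.2333, 3.9667)


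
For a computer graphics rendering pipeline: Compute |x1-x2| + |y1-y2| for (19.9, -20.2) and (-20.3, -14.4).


|19.9-(-20.3)| + |(-20.2)-(-14.4)| = 40.2 + 5.8 = 46

46


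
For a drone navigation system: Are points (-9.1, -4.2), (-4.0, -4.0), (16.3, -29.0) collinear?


Cross product: ((-4)-(-9.1))*((-29)-(-4.2)) - ((-4)-(-4.2))*(16.3-(-9.1))
= -131.56

No, not collinear


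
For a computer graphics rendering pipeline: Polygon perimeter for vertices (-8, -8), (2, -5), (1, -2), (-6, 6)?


Sides: (-8, -8)->(2, -5): sqrt(109) = 10.440307, (2, -5)->(1, -2): sqrt(10) = 3.162278, (1, -2)->(-6, 6): sqrt(113) = 10.630146, (-6, 6)->(-8, -8): sqrt(200) = 14.142136
Sum = 38.374867
Perimeter = 38.3749

38.3749


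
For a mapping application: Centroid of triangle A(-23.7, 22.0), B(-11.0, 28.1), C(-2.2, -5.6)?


Centroid = ((x_A+x_B+x_C)/3, (y_A+y_B+y_C)/3)
= (((-23.7)+(-11)+(-2.2))/3, (22+28.1+(-5.6))/3)
= (-12.3, 14.8333)

(-12.3, 14.8333)


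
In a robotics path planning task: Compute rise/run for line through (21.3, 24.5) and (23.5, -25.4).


slope = (y2-y1)/(x2-x1) = ((-25.4)-24.5)/(23.5-21.3) = (-49.9)/2.2 = -22.6818

-22.6818


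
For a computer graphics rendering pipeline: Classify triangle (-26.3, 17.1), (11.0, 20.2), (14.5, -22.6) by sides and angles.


Side lengths squared: AB^2=1400.9, BC^2=1844.09, CA^2=3240.73
Sorted: [1400.9, 1844.09, 3240.73]
By sides: Scalene, By angles: Acute

Scalene, Acute


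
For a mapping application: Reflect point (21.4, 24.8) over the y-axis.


Reflection over y-axis: (x,y) -> (-x,y)
(21.4, 24.8) -> (-21.4, 24.8)

(-21.4, 24.8)


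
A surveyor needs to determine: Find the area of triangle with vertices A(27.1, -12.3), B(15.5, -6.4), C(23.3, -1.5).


Area = |x_A(y_B-y_C) + x_B(y_C-y_A) + x_C(y_A-y_B)|/2
= |(-132.79) + 167.4 + (-137.47)|/2
= 102.86/2 = 51.43

51.43


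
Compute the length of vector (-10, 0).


|u| = sqrt((-10)^2 + 0^2) = sqrt(100) = 10

10


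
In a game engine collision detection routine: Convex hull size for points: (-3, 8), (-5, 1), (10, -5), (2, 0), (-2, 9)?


Convex hull vertices (CCW): (-5, 1), (10, -5), (-2, 9), (-3, 8)
Count = 4

4


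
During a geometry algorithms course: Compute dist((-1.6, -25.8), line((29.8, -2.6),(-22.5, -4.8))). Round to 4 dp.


|cross product| = 1144.28
|line direction| = sqrt(2740.13) = 52.3463
Distance = 1144.28/sqrt(2740.13) = 21.8598

21.8598


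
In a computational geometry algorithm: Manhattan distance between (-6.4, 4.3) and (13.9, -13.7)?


|(-6.4)-13.9| + |4.3-(-13.7)| = 20.3 + 18 = 38.3

38.3


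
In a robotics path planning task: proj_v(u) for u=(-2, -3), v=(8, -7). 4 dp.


u.v = 5, |v| = sqrt(113) = 10.6301
Scalar projection = u.v / |v| = 5 / sqrt(113) = 0.4704

0.4704


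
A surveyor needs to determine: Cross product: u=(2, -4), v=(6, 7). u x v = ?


u x v = u_x*v_y - u_y*v_x = 2*7 - (-4)*6
= 14 - (-24) = 38

38


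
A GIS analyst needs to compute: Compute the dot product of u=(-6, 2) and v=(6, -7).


u . v = u_x*v_x + u_y*v_y = (-6)*6 + 2*(-7)
= (-36) + (-14) = -50

-50


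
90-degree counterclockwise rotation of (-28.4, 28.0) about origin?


90° CCW: (x,y) -> (-y, x)
(-28.4,28) -> (-28, -28.4)

(-28, -28.4)


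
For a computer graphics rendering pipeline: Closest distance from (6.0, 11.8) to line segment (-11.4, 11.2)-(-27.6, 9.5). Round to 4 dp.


Project P onto AB: t = 0 (clamped to [0,1])
Closest point on segment: (-11.4, 11.2)
Distance: 17.4103

17.4103


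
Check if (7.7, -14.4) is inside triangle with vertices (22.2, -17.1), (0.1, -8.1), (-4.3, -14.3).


Cross products: AB x AP = 70.83, BC x BP = 74.84, CA x CP = 30.95
All same sign? yes

Yes, inside


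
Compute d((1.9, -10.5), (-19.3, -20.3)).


dx=-21.2, dy=-9.8
d^2 = (-21.2)^2 + (-9.8)^2 = 545.48
d = sqrt(545.48) = 23.3555

23.3555


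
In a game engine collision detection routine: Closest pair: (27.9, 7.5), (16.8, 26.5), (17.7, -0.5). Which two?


d(P0,P1) = 22.0048, d(P0,P2) = 12.963, d(P1,P2) = 27.015
Closest: P0 and P2

Closest pair: (27.9, 7.5) and (17.7, -0.5), distance = 12.963


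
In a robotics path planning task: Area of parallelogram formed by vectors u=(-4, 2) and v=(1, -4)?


|u x v| = |(-4)*(-4) - 2*1|
= |16 - 2| = 14

14


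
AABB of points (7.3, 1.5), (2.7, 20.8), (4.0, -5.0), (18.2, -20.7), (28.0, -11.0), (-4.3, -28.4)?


x range: [-4.3, 28]
y range: [-28.4, 20.8]
Bounding box: (-4.3,-28.4) to (28,20.8)

(-4.3,-28.4) to (28,20.8)


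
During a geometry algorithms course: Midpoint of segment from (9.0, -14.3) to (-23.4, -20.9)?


M = ((9+(-23.4))/2, ((-14.3)+(-20.9))/2)
= (-7.2, -17.6)

(-7.2, -17.6)


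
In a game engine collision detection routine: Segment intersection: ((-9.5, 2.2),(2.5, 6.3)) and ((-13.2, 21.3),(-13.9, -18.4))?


Cross products: d1=160.26, d2=633.79, d3=244.37, d4=-229.16
d1*d2 < 0 and d3*d4 < 0? no

No, they don't intersect


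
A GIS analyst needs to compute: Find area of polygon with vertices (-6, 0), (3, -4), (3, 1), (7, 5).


Shoelace sum: ((-6)*(-4) - 3*0) + (3*1 - 3*(-4)) + (3*5 - 7*1) + (7*0 - (-6)*5)
= 77
Area = |77|/2 = 38.5

38.5


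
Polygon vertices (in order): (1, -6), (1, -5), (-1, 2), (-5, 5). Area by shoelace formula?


Shoelace sum: (1*(-5) - 1*(-6)) + (1*2 - (-1)*(-5)) + ((-1)*5 - (-5)*2) + ((-5)*(-6) - 1*5)
= 28
Area = |28|/2 = 14

14


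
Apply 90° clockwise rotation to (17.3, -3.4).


90° CW: (x,y) -> (y, -x)
(17.3,-3.4) -> (-3.4, -17.3)

(-3.4, -17.3)


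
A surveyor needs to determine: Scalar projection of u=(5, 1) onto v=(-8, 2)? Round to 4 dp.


u.v = -38, |v| = sqrt(68) = 8.2462
Scalar projection = u.v / |v| = -38 / sqrt(68) = -4.6082

-4.6082


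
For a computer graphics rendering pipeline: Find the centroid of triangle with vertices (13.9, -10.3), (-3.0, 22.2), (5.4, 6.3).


Centroid = ((x_A+x_B+x_C)/3, (y_A+y_B+y_C)/3)
= ((13.9+(-3)+5.4)/3, ((-10.3)+22.2+6.3)/3)
= (5.4333, 6.0667)

(5.4333, 6.0667)


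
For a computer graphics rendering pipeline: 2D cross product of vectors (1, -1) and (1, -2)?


u x v = u_x*v_y - u_y*v_x = 1*(-2) - (-1)*1
= (-2) - (-1) = -1

-1


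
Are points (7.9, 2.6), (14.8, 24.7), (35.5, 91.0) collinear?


Cross product: (14.8-7.9)*(91-2.6) - (24.7-2.6)*(35.5-7.9)
= 0

Yes, collinear


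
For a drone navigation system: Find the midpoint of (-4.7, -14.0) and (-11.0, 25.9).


M = (((-4.7)+(-11))/2, ((-14)+25.9)/2)
= (-7.85, 5.95)

(-7.85, 5.95)


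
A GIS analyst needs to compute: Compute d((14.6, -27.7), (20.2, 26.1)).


dx=5.6, dy=53.8
d^2 = 5.6^2 + 53.8^2 = 2925.8
d = sqrt(2925.8) = 54.0907

54.0907


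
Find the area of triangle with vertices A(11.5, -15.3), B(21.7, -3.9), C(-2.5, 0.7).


Area = |x_A(y_B-y_C) + x_B(y_C-y_A) + x_C(y_A-y_B)|/2
= |(-52.9) + 347.2 + 28.5|/2
= 322.8/2 = 161.4

161.4


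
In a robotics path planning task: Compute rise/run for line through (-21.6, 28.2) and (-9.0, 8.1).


slope = (y2-y1)/(x2-x1) = (8.1-28.2)/((-9)-(-21.6)) = (-20.1)/12.6 = -1.5952

-1.5952


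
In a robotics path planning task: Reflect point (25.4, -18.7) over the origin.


Reflection over origin: (x,y) -> (-x,-y)
(25.4, -18.7) -> (-25.4, 18.7)

(-25.4, 18.7)


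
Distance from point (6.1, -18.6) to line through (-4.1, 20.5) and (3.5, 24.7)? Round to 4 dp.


|cross product| = 340
|line direction| = sqrt(75.4) = 8.6833
Distance = 340/sqrt(75.4) = 39.1555

39.1555


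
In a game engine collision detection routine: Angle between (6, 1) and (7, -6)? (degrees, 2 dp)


u.v = 36, |u| = sqrt(37) = 6.0828, |v| = sqrt(85) = 9.2195
cos(theta) = u.v/(|u||v|) = 36/sqrt(3145) = 0.641937
theta = acos(0.641937) = 50.06 degrees

50.06 degrees


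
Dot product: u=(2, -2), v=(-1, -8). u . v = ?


u . v = u_x*v_x + u_y*v_y = 2*(-1) + (-2)*(-8)
= (-2) + 16 = 14

14


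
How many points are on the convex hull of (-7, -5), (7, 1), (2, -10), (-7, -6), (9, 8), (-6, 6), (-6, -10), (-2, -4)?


Convex hull vertices (CCW): (-7, -6), (-6, -10), (2, -10), (7, 1), (9, 8), (-6, 6), (-7, -5)
Count = 7

7


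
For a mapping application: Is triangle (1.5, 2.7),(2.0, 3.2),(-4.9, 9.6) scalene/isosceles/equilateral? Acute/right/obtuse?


Side lengths squared: AB^2=0.5, BC^2=88.57, CA^2=88.57
Sorted: [0.5, 88.57, 88.57]
By sides: Isosceles, By angles: Acute

Isosceles, Acute


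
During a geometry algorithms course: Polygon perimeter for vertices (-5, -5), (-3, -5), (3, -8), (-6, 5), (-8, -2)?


Sides: (-5, -5)->(-3, -5): sqrt(4) = 2, (-3, -5)->(3, -8): sqrt(45) = 6.708204, (3, -8)->(-6, 5): sqrt(250) = 15.811388, (-6, 5)->(-8, -2): sqrt(53) = 7.28011, (-8, -2)->(-5, -5): sqrt(18) = 4.242641
Sum = 36.042343
Perimeter = 36.0423

36.0423


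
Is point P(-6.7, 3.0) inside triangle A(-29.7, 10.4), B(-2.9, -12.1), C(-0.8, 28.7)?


Cross products: AB x AP = 319.18, BC x BP = 186.75, CA x CP = 634.76
All same sign? yes

Yes, inside


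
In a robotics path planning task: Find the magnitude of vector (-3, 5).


|u| = sqrt((-3)^2 + 5^2) = sqrt(34) = 5.831

5.831


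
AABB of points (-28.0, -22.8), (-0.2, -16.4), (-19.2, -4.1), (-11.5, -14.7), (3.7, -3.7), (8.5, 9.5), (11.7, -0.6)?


x range: [-28, 11.7]
y range: [-22.8, 9.5]
Bounding box: (-28,-22.8) to (11.7,9.5)

(-28,-22.8) to (11.7,9.5)


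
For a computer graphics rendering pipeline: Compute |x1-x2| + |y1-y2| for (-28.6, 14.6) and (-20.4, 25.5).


|(-28.6)-(-20.4)| + |14.6-25.5| = 8.2 + 10.9 = 19.1

19.1


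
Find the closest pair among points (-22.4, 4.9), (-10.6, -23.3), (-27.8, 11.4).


d(P0,P1) = 30.5693, d(P0,P2) = 8.4504, d(P1,P2) = 38.7289
Closest: P0 and P2

Closest pair: (-22.4, 4.9) and (-27.8, 11.4), distance = 8.4504


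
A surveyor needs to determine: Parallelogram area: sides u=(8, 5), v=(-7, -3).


|u x v| = |8*(-3) - 5*(-7)|
= |(-24) - (-35)| = 11

11


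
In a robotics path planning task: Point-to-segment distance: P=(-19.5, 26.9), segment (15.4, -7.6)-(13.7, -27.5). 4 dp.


Project P onto AB: t = 0 (clamped to [0,1])
Closest point on segment: (15.4, -7.6)
Distance: 49.074

49.074


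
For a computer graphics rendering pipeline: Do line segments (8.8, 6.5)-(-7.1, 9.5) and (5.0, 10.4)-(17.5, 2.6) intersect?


Cross products: d1=-19.11, d2=-105.63, d3=-50.61, d4=35.91
d1*d2 < 0 and d3*d4 < 0? no

No, they don't intersect


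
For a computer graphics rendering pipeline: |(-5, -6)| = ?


|u| = sqrt((-5)^2 + (-6)^2) = sqrt(61) = 7.8102

7.8102


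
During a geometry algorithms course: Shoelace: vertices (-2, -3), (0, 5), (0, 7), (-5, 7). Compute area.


Shoelace sum: ((-2)*5 - 0*(-3)) + (0*7 - 0*5) + (0*7 - (-5)*7) + ((-5)*(-3) - (-2)*7)
= 54
Area = |54|/2 = 27

27


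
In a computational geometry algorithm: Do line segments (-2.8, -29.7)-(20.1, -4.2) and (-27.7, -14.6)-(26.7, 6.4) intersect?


Cross products: d1=-1344.34, d2=-438.04, d3=980.74, d4=74.44
d1*d2 < 0 and d3*d4 < 0? no

No, they don't intersect


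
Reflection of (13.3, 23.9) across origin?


Reflection over origin: (x,y) -> (-x,-y)
(13.3, 23.9) -> (-13.3, -23.9)

(-13.3, -23.9)


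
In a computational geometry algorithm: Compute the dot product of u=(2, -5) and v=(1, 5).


u . v = u_x*v_x + u_y*v_y = 2*1 + (-5)*5
= 2 + (-25) = -23

-23


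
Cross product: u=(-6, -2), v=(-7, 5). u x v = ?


u x v = u_x*v_y - u_y*v_x = (-6)*5 - (-2)*(-7)
= (-30) - 14 = -44

-44


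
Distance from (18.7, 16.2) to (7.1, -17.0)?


dx=-11.6, dy=-33.2
d^2 = (-11.6)^2 + (-33.2)^2 = 1236.8
d = sqrt(1236.8) = 35.1682

35.1682


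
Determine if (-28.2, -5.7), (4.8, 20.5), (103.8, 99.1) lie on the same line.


Cross product: (4.8-(-28.2))*(99.1-(-5.7)) - (20.5-(-5.7))*(103.8-(-28.2))
= 0

Yes, collinear


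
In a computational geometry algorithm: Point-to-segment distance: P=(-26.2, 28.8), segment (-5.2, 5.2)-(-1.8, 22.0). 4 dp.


Project P onto AB: t = 1 (clamped to [0,1])
Closest point on segment: (-1.8, 22)
Distance: 25.3298

25.3298


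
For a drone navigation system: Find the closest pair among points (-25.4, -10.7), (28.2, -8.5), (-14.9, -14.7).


d(P0,P1) = 53.6451, d(P0,P2) = 11.2361, d(P1,P2) = 43.5437
Closest: P0 and P2

Closest pair: (-25.4, -10.7) and (-14.9, -14.7), distance = 11.2361


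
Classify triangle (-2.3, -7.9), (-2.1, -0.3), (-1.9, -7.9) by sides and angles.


Side lengths squared: AB^2=57.8, BC^2=57.8, CA^2=0.16
Sorted: [0.16, 57.8, 57.8]
By sides: Isosceles, By angles: Acute

Isosceles, Acute


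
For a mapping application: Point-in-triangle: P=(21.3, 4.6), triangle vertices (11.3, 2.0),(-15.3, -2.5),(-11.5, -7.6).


Cross products: AB x AP = -24.16, BC x BP = 213.64, CA x CP = -36.72
All same sign? no

No, outside


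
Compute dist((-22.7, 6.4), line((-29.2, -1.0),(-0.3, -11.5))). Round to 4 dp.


|cross product| = 282.11
|line direction| = sqrt(945.46) = 30.7483
Distance = 282.11/sqrt(945.46) = 9.1748

9.1748


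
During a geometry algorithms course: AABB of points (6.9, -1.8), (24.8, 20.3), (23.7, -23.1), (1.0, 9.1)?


x range: [1, 24.8]
y range: [-23.1, 20.3]
Bounding box: (1,-23.1) to (24.8,20.3)

(1,-23.1) to (24.8,20.3)


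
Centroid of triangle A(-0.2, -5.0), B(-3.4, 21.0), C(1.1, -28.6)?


Centroid = ((x_A+x_B+x_C)/3, (y_A+y_B+y_C)/3)
= (((-0.2)+(-3.4)+1.1)/3, ((-5)+21+(-28.6))/3)
= (-0.8333, -4.2)

(-0.8333, -4.2)


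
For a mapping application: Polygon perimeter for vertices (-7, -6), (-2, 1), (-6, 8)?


Sides: (-7, -6)->(-2, 1): sqrt(74) = 8.602325, (-2, 1)->(-6, 8): sqrt(65) = 8.062258, (-6, 8)->(-7, -6): sqrt(197) = 14.035669
Sum = 30.700252
Perimeter = 30.7003

30.7003


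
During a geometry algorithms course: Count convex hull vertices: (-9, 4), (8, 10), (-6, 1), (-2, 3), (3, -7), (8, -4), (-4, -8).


Convex hull vertices (CCW): (-9, 4), (-4, -8), (3, -7), (8, -4), (8, 10)
Count = 5

5


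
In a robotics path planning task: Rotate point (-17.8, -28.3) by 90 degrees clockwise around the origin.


90° CW: (x,y) -> (y, -x)
(-17.8,-28.3) -> (-28.3, 17.8)

(-28.3, 17.8)


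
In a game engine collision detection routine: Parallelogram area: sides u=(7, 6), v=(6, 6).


|u x v| = |7*6 - 6*6|
= |42 - 36| = 6

6


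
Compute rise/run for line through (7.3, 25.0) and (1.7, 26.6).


slope = (y2-y1)/(x2-x1) = (26.6-25)/(1.7-7.3) = 1.6/(-5.6) = -0.2857

-0.2857


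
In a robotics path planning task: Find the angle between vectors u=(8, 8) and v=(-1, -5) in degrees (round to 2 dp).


u.v = -48, |u| = sqrt(128) = 11.3137, |v| = sqrt(26) = 5.099
cos(theta) = u.v/(|u||v|) = -48/sqrt(3328) = -0.83205
theta = acos(-0.83205) = 146.31 degrees

146.31 degrees


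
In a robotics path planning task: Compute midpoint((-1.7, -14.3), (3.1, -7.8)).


M = (((-1.7)+3.1)/2, ((-14.3)+(-7.8))/2)
= (0.7, -11.05)

(0.7, -11.05)


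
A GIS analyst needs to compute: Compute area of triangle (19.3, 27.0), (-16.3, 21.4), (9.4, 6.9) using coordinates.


Area = |x_A(y_B-y_C) + x_B(y_C-y_A) + x_C(y_A-y_B)|/2
= |279.85 + 327.63 + 52.64|/2
= 660.12/2 = 330.06

330.06


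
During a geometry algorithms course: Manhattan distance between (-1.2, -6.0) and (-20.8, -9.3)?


|(-1.2)-(-20.8)| + |(-6)-(-9.3)| = 19.6 + 3.3 = 22.9

22.9


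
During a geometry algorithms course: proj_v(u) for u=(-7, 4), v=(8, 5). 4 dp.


u.v = -36, |v| = sqrt(89) = 9.434
Scalar projection = u.v / |v| = -36 / sqrt(89) = -3.816

-3.816


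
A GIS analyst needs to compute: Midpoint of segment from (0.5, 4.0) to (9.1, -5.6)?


M = ((0.5+9.1)/2, (4+(-5.6))/2)
= (4.8, -0.8)

(4.8, -0.8)


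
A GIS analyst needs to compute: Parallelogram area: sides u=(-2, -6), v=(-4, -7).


|u x v| = |(-2)*(-7) - (-6)*(-4)|
= |14 - 24| = 10

10


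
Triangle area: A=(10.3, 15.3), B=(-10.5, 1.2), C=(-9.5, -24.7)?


Area = |x_A(y_B-y_C) + x_B(y_C-y_A) + x_C(y_A-y_B)|/2
= |266.77 + 420 + (-133.95)|/2
= 552.82/2 = 276.41

276.41


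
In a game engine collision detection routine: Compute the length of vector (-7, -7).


|u| = sqrt((-7)^2 + (-7)^2) = sqrt(98) = 9.8995

9.8995
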